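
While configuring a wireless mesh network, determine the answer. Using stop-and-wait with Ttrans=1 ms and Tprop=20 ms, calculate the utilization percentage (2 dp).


Given: Ttrans = 1 ms, Tprop = 20 ms
RTT = 2 * Tprop = 2 * 20 = 40 ms
U = Ttrans / (Ttrans + RTT)
U = 1 / (1 + 40)
U = 1 / 41 = 0.02439
U% = 2.44%

2.44


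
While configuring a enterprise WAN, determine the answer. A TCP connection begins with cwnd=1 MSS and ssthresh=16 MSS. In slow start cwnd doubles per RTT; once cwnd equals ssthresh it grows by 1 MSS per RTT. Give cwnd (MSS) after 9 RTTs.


RTT 0: cwnd = 1 MSS (initial)
RTT 1: cwnd = 2 MSS (slow start, doubled)
RTT 2: cwnd = 4 MSS (slow start, doubled)
RTT 3: cwnd = 8 MSS (slow start, doubled)
RTT 4: cwnd = 16 MSS (slow start, doubled)
RTT 5: cwnd = 17 MSS (congestion avoidance, +1)
RTT 6: cwnd = 18 MSS (congestion avoidance, +1)
RTT 7: cwnd = 19 MSS (congestion avoidance, +1)
RTT 8: cwnd = 20 MSS (congestion avoidance, +1)
RTT 9: cwnd = 21 MSS (congestion avoidance, +1)

21


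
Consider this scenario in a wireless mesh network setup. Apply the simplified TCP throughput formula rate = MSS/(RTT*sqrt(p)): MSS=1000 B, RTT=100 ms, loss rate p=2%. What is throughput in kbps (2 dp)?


Given: MSS = 1000 bytes, RTT = 100 ms, loss = 2%
RTT in seconds = 100 / 1000 = 0.1
Loss rate = 2% = 0.02
sqrt(loss) = sqrt(0.02) = 0.141421356237
Throughput (bytes/s) = 1000 / (0.1 * 0.141421356237) = 70710.6781
Throughput (kbps) = 70710.6781 * 8 / 1000 = 565.685425 -> 565.69 kbps (2 dp)

565.69


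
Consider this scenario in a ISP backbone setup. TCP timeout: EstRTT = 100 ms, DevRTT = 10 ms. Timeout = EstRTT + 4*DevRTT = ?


Given: EstRTT = 100 ms, DevRTT = 10 ms
Timeout = EstRTT + 4 * DevRTT
4 * DevRTT = 4 * 10 = 40
Timeout = 100 + 40 = 140 ms

140


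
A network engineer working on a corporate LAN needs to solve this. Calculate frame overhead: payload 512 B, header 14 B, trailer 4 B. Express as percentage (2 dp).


Given: payload = 512 B, header = 14 B, trailer = 4 B
Overhead bytes = header + trailer = 14 + 4 = 18
Total frame = payload + overhead = 512 + 18 = 530
Overhead % = 18 / 530 * 100 = 3.3962% -> 3.40% (2 dp)

3.40


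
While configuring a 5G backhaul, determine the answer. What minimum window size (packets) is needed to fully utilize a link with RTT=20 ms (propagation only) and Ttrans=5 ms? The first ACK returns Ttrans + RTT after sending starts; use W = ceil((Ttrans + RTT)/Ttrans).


Given: Ttrans = 5 ms, RTT = 20 ms (= 2 * Tprop, Tprop = 10 ms)
Time until first ACK returns = Ttrans + RTT = 5 + 20 = 25 ms
Need W * Ttrans >= Ttrans + RTT  ->  W >= (Ttrans + RTT) / Ttrans
(Ttrans + RTT) / Ttrans = 25 / 5 = 5
W_min = ceil(5) = 5

5


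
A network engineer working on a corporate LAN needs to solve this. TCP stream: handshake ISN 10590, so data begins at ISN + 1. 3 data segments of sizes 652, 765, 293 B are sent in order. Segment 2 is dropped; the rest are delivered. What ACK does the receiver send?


SYN uses sequence number 10590; first data byte = ISN + 1 = 10591.
Segment 1: SEQ = 10591, len = 652 B, covers [10591, 11242]
Segment 2: SEQ = 11243, len = 765 B, covers [11243, 12007] [LOST]
Segment 3: SEQ = 12008, len = 293 B, covers [12008, 12300]
In-order data received: bytes [10591, 11242] (segments 1..1).
Segment 2 missing -> gap begins at byte 11243; later segments buffered out of order.
Cumulative ACK = next expected in-order byte = 10591 + 652 = 11243

11243


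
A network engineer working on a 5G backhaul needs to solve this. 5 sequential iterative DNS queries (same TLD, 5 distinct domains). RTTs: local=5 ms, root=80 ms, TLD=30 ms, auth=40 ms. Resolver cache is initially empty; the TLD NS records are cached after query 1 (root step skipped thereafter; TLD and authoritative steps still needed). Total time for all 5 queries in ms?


Lookup 1 (cold cache): local + root + TLD + auth = 5 + 80 + 30 + 40 = 155 ms
Lookups 2..5 (TLD NS cached -> skip root; new domain -> still ask TLD and auth): local + TLD + auth = 5 + 30 + 40 = 75 ms each
Remaining 4 lookups: 4 * 75 = 300 ms
Total = 155 + 300 = 455 ms

455


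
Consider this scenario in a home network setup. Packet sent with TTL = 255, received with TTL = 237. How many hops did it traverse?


Given: initial TTL = 255, received TTL = 237
Hops = initial TTL - received TTL
Hops = 255 - 237 = 18

18


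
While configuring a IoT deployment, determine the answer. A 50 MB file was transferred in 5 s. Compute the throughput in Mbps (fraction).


Given: file = 50 MB, time = 5 s
File in Mb = 50 * 8 = 400 Mb
Throughput = 400 / 5 Mbps
Throughput = 80 Mbps

80


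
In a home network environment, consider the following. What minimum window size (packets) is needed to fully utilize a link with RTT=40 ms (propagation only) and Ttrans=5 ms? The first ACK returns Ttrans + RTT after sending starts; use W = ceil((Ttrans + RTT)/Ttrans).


Given: Ttrans = 5 ms, RTT = 40 ms (= 2 * Tprop, Tprop = 20 ms)
Time until first ACK returns = Ttrans + RTT = 5 + 40 = 45 ms
Need W * Ttrans >= Ttrans + RTT  ->  W >= (Ttrans + RTT) / Ttrans
(Ttrans + RTT) / Ttrans = 45 / 5 = 9
W_min = ceil(9) = 9

9


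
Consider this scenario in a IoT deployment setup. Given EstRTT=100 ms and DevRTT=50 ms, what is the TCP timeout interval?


Given: EstRTT = 100 ms, DevRTT = 50 ms
Timeout = EstRTT + 4 * DevRTT
4 * DevRTT = 4 * 50 = 200
Timeout = 100 + 200 = 300 ms

300


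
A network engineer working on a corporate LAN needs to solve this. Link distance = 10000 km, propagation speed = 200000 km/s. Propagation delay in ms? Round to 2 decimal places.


Given: distance = 10000 km, speed = 200000 km/s
Delay = distance / speed = 10000 / 200000 seconds
Delay in ms = 10000 * 1000 / 200000
Delay = 50.0000 ms
Rounded to 2 dp = 50.00 ms

50.00


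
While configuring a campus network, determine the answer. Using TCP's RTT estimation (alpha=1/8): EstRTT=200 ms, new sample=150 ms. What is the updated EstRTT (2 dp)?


Given: EstRTT = 200 ms, SampleRTT = 150 ms, alpha = 1/8
New EstRTT = (1 - alpha) * EstRTT + alpha * SampleRTT
(7/8) * 200 = 175
(1/8) * 150 = 18.75
New EstRTT = 175 + 18.75 = 193.75 ms -> 193.75 ms (2 dp)

193.75


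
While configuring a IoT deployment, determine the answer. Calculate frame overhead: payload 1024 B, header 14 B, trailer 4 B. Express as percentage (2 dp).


Given: payload = 1024 B, header = 14 B, trailer = 4 B
Overhead bytes = header + trailer = 14 + 4 = 18
Total frame = payload + overhead = 1024 + 18 = 1042
Overhead % = 18 / 1042 * 100 = 1.7274% -> 1.73% (2 dp)

1.73


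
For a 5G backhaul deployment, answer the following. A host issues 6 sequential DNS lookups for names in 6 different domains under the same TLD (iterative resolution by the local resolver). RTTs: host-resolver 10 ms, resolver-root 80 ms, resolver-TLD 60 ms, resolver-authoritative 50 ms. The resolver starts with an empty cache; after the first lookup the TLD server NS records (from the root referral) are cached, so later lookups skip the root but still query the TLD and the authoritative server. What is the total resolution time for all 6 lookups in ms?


Lookup 1 (cold cache): local + root + TLD + auth = 10 + 80 + 60 + 50 = 200 ms
Lookups 2..6 (TLD NS cached -> skip root; new domain -> still ask TLD and auth): local + TLD + auth = 10 + 60 + 50 = 120 ms each
Remaining 5 lookups: 5 * 120 = 600 ms
Total = 200 + 600 = 800 ms

800


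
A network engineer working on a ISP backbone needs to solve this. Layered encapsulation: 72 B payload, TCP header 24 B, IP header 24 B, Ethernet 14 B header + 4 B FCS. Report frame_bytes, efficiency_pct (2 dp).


TCP segment = 72 + 24 = 96 B
IP packet = 96 + 24 = 120 B
Ethernet frame = 120 + 14 + 4 = 138 B
Efficiency = app / frame = 72 / 138 = 0.521739 = 52.1739% -> 52.17% (2 dp)

138, 52.17


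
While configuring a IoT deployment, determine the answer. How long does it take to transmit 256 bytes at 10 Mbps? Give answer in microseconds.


Given: packet = 256 bytes, bandwidth = 10 Mbps
Packet in bits = 256 * 8 = 2048 bits
Bandwidth = 10 * 10^6 = 10000000 bps
Time = 2048 / 10000000 seconds
Time in us = 2048 * 10^6 / 10000000 = 204.8

204.8


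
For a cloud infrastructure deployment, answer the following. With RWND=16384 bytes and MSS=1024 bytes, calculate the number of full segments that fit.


Given: RWND = 16384 bytes, MSS = 1024 bytes
Full segments = floor(RWND / MSS)
Full segments = floor(16384 / 1024)
Full segments = floor(16.0) = 16

16


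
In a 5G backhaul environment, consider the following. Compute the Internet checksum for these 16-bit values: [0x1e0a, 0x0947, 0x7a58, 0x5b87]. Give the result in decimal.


Given words: [0x1e0a, 0x0947, 0x7a58, 0x5b87]
Step 1: Sum all words
Raw sum = 7690 + 2375 + 31320 + 23431 = 64816
One's complement = ~64816 & 0xFFFF = 719

719


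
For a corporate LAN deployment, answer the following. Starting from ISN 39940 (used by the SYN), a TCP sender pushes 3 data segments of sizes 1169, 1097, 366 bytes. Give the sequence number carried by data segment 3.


The SYN occupies sequence number ISN = 39940, so the first data byte is ISN + 1 = 39941.
SEQ of data segment i = (ISN + 1) + sum of payload sizes of segments 1..i-1.
Segment 1: SEQ = 39941, payload = 1169 bytes
Segment 2: SEQ = 41110, payload = 1097 bytes
Segment 3: SEQ = 42207, payload = 366 bytes
SEQ of segment 3 = 39941 + 1169 + 1097 = 42207

42207


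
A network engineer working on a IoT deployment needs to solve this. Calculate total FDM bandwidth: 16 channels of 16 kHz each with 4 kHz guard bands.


Given: 16 channels, 16 kHz each, guard = 4 kHz
Channel bandwidth = 16 * 16 = 256 kHz
Guard bands = 15 gaps * 4 kHz = 60 kHz
Total = 256 + 60 = 316 kHz

316


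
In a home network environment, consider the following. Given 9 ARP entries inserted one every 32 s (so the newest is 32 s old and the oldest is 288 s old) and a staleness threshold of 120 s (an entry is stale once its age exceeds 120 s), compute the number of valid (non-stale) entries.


Ages are k * 288/9 s for k = 1..9 (spacing = 32.0000 s).
Entry k is valid iff k * 288/9 <= 120 iff k <= 9 * 120 / 288 = 3.7500
n_valid = floor(3.7500) = 3
(n_stale = 9 - 3 = 6)

3


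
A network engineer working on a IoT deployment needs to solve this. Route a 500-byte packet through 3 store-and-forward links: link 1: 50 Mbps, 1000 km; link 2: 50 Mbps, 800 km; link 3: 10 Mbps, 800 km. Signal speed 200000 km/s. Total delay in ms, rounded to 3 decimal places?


Packet = 500 bytes = 4000 bits. Store-and-forward: sum (t_trans + t_prop) per link.
Link 1: t_trans = 4000/(50*10^6) s = 0.0800 ms; t_prop = 1000/200000 s = 5.0000 ms; subtotal = 5.0800 ms
Link 2: t_trans = 4000/(50*10^6) s = 0.0800 ms; t_prop = 800/200000 s = 4.0000 ms; subtotal = 4.0800 ms
Link 3: t_trans = 4000/(10*10^6) s = 0.4000 ms; t_prop = 800/200000 s = 4.0000 ms; subtotal = 4.4000 ms
End-to-end = 5.0800 + 4.0800 + 4.4000 = 13.5600 ms -> 13.560 ms (3 dp)

13.560


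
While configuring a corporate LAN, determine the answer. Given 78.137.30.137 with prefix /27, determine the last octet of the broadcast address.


Given: IP = 78.137.30.137, prefix = /27
Host bits = 32 - 27 = 5
Network last octet = 137 AND mask = 128
Host part size = 2^5 - 1 = 31
Broadcast last octet = 128 OR 31 = 159

159


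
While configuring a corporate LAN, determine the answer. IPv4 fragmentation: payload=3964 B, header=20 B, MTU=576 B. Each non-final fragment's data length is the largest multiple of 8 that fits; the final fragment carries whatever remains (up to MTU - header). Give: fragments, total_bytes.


Max data per non-final fragment = floor((MTU - header)/8)*8 = floor((576 - 20)/8)*8 = floor(556/8)*8 = 552 B
Final fragment needs no 8-byte alignment: it can carry up to MTU - header = 556 B
Non-final fragments needed = ceil((payload - 556) / 552) = ceil(3408/552) = ceil(6.1739) = 7
Number of fragments = 7 + 1 = 8
Fragment sizes (data): 7 * 552 B + 100 B (last, 100 <= 556 OK)
Total bytes sent = payload + n_frags * header = 3964 + 8*20 = 3964 + 160 = 4124 B

8, 4124


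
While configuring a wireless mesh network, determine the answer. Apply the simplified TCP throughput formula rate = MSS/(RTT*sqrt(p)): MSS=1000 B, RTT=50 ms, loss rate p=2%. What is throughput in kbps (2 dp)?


Given: MSS = 1000 bytes, RTT = 50 ms, loss = 2%
RTT in seconds = 50 / 1000 = 0.05
Loss rate = 2% = 0.02
sqrt(loss) = sqrt(0.02) = 0.141421356237
Throughput (bytes/s) = 1000 / (0.05 * 0.141421356237) = 141421.3562
Throughput (kbps) = 141421.3562 * 8 / 1000 = 1131.370850 -> 1131.37 kbps (2 dp)

1131.37


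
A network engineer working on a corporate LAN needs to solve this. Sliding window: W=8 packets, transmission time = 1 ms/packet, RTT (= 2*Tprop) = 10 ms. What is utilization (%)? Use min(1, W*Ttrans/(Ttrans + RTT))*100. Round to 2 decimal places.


Given: W = 8, Ttrans = 1 ms, RTT = 10 ms (= 2 * Tprop, Tprop = 5 ms)
Cycle time = Ttrans + RTT = 1 + 10 = 11 ms (first packet sent until its ACK returns)
W * Ttrans = 8 * 1 = 8 ms of sending per cycle
W * Ttrans / (Ttrans + RTT) = 8 / 11 = 0.727273
U = min(1, 0.727273) = 0.727273
U% = 72.73%

72.73


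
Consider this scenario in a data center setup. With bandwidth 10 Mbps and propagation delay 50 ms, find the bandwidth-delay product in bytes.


Given: bandwidth = 10 Mbps, delay = 50 ms
BDP in bits = 10 * 10^6 * 50 / 1000
BDP in bits = 500000
BDP in bytes = 500000 / 8 = 62500

62500


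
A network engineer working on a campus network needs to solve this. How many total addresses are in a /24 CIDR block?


Given: CIDR prefix /24
Host bits = 32 - 24 = 8
Total addresses = 2^8 = 256

256


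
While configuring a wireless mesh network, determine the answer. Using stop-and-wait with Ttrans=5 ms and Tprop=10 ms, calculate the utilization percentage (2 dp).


Given: Ttrans = 5 ms, Tprop = 10 ms
RTT = 2 * Tprop = 2 * 10 = 20 ms
U = Ttrans / (Ttrans + RTT)
U = 5 / (5 + 20)
U = 5 / 25 = 0.2
U% = 20.00%

20.00


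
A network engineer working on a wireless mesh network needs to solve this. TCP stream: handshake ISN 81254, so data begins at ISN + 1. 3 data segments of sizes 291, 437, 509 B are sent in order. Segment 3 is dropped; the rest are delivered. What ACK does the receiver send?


SYN uses sequence number 81254; first data byte = ISN + 1 = 81255.
Segment 1: SEQ = 81255, len = 291 B, covers [81255, 81545]
Segment 2: SEQ = 81546, len = 437 B, covers [81546, 81982]
Segment 3: SEQ = 81983, len = 509 B, covers [81983, 82491] [LOST]
In-order data received: bytes [81255, 81982] (segments 1..2).
Segment 3 missing -> gap begins at byte 81983.
Cumulative ACK = next expected in-order byte = 81255 + 291 + 437 = 81983

81983


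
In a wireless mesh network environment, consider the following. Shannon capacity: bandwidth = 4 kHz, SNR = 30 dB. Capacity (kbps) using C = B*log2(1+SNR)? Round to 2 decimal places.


Given: B = 4 kHz, SNR = 30 dB
SNR linear = 10^(30/10) = 1000
1 + SNR = 1001
log2(1001) = 9.9672262588
C = 4 * 1000 * 9.9672262588 = 39868.9050 bps
C = 39.868905 kbps -> 39.87 kbps (2 dp)

39.87


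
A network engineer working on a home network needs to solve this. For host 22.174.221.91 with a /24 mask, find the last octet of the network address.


Given: IP = 22.174.221.91, prefix = /24
Subnet mask = 255.255.255.0
Last octet of IP: 91
Last octet of mask: 0
Network last octet = 91 AND 0 = 0

0


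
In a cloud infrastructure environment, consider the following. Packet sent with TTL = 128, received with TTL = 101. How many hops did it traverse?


Given: initial TTL = 128, received TTL = 101
Hops = initial TTL - received TTL
Hops = 128 - 101 = 27

27


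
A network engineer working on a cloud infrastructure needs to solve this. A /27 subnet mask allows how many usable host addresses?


Given: subnet mask /27
Host bits = 32 - 27 = 5
Total addresses = 2^5 = 32
Usable hosts = 32 - 2 (network + broadcast) = 30

30


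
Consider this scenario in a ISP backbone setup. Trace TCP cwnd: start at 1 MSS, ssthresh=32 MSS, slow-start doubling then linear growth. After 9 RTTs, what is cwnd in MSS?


RTT 0: cwnd = 1 MSS (initial)
RTT 1: cwnd = 2 MSS (slow start, doubled)
RTT 2: cwnd = 4 MSS (slow start, doubled)
RTT 3: cwnd = 8 MSS (slow start, doubled)
RTT 4: cwnd = 16 MSS (slow start, doubled)
RTT 5: cwnd = 32 MSS (slow start, doubled)
RTT 6: cwnd = 33 MSS (congestion avoidance, +1)
RTT 7: cwnd = 34 MSS (congestion avoidance, +1)
RTT 8: cwnd = 35 MSS (congestion avoidance, +1)
RTT 9: cwnd = 36 MSS (congestion avoidance, +1)

36


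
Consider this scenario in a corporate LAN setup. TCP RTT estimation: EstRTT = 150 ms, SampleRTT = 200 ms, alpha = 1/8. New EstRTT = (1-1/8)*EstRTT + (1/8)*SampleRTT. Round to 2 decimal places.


Given: EstRTT = 150 ms, SampleRTT = 200 ms, alpha = 1/8
New EstRTT = (1 - alpha) * EstRTT + alpha * SampleRTT
(7/8) * 150 = 131.25
(1/8) * 200 = 25
New EstRTT = 131.25 + 25 = 156.25 ms -> 156.25 ms (2 dp)

156.25


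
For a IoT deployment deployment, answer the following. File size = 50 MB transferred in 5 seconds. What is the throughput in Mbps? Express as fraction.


Given: file = 50 MB, time = 5 s
File in Mb = 50 * 8 = 400 Mb
Throughput = 400 / 5 Mbps
Throughput = 80 Mbps

80


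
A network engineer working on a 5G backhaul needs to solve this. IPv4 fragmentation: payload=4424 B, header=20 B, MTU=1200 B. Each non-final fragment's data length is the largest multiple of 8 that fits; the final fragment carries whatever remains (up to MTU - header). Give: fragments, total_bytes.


Max data per non-final fragment = floor((MTU - header)/8)*8 = floor((1200 - 20)/8)*8 = floor(1180/8)*8 = 1176 B
Final fragment needs no 8-byte alignment: it can carry up to MTU - header = 1180 B
Non-final fragments needed = ceil((payload - 1180) / 1176) = ceil(3244/1176) = ceil(2.7585) = 3
Number of fragments = 3 + 1 = 4
Fragment sizes (data): 3 * 1176 B + 896 B (last, 896 <= 1180 OK)
Total bytes sent = payload + n_frags * header = 4424 + 4*20 = 4424 + 80 = 4504 B

4, 4504


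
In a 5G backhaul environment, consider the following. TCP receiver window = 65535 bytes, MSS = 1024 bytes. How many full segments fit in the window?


Given: RWND = 65535 bytes, MSS = 1024 bytes
Full segments = floor(RWND / MSS)
Full segments = floor(65535 / 1024)
Full segments = floor(63.999) = 63

63


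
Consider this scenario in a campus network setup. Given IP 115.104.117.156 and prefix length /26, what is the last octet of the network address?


Given: IP = 115.104.117.156, prefix = /26
Subnet mask = 255.255.255.192
Last octet of IP: 156
Last octet of mask: 192
Network last octet = 156 AND 192 = 128

128


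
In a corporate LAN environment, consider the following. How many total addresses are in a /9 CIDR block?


Given: CIDR prefix /9
Host bits = 32 - 9 = 23
Total addresses = 2^23 = 8388608

8388608


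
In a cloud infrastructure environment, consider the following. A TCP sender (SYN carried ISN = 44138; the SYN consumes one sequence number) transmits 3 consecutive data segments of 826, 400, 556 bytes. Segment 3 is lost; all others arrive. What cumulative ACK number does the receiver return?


SYN uses sequence number 44138; first data byte = ISN + 1 = 44139.
Segment 1: SEQ = 44139, len = 826 B, covers [44139, 44964]
Segment 2: SEQ = 44965, len = 400 B, covers [44965, 45364]
Segment 3: SEQ = 45365, len = 556 B, covers [45365, 45920] [LOST]
In-order data received: bytes [44139, 45364] (segments 1..2).
Segment 3 missing -> gap begins at byte 45365.
Cumulative ACK = next expected in-order byte = 44139 + 826 + 400 = 45365

45365


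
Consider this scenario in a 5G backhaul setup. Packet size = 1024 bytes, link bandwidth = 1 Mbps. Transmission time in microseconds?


Given: packet = 1024 bytes, bandwidth = 1 Mbps
Packet in bits = 1024 * 8 = 8192 bits
Bandwidth = 1 * 10^6 = 1000000 bps
Time = 8192 / 1000000 seconds
Time in us = 8192 * 10^6 / 1000000 = 8192

8192


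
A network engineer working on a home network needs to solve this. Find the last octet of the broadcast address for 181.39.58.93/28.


Given: IP = 181.39.58.93, prefix = /28
Host bits = 32 - 28 = 4
Network last octet = 93 AND mask = 80
Host part size = 2^4 - 1 = 15
Broadcast last octet = 80 OR 15 = 95

95


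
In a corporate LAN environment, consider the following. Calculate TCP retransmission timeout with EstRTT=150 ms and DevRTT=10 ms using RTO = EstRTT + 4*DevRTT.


Given: EstRTT = 150 ms, DevRTT = 10 ms
Timeout = EstRTT + 4 * DevRTT
4 * DevRTT = 4 * 10 = 40
Timeout = 150 + 40 = 190 ms

190


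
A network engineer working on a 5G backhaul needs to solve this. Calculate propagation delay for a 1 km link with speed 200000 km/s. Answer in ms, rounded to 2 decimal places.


Given: distance = 1 km, speed = 200000 km/s
Delay = distance / speed = 1 / 200000 seconds
Delay in ms = 1 * 1000 / 200000
Delay = 0.0050 ms
Rounded to 2 dp = 0.01 ms

0.01


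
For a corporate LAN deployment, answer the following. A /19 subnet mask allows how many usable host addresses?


Given: subnet mask /19
Host bits = 32 - 19 = 13
Total addresses = 2^13 = 8192
Usable hosts = 8192 - 2 (network + broadcast) = 8190

8190


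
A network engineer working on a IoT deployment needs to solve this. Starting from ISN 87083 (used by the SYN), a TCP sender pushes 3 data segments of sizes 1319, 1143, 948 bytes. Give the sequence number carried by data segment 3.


The SYN occupies sequence number ISN = 87083, so the first data byte is ISN + 1 = 87084.
SEQ of data segment i = (ISN + 1) + sum of payload sizes of segments 1..i-1.
Segment 1: SEQ = 87084, payload = 1319 bytes
Segment 2: SEQ = 88403, payload = 1143 bytes
Segment 3: SEQ = 89546, payload = 948 bytes
SEQ of segment 3 = 87084 + 1319 + 1143 = 89546

89546


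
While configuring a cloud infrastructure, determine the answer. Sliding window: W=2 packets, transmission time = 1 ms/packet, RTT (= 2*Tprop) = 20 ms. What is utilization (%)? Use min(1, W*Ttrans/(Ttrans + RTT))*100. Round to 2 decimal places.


Given: W = 2, Ttrans = 1 ms, RTT = 20 ms (= 2 * Tprop, Tprop = 10 ms)
Cycle time = Ttrans + RTT = 1 + 20 = 21 ms (first packet sent until its ACK returns)
W * Ttrans = 2 * 1 = 2 ms of sending per cycle
W * Ttrans / (Ttrans + RTT) = 2 / 21 = 0.095238
U = min(1, 0.095238) = 0.095238
U% = 9.52%

9.52


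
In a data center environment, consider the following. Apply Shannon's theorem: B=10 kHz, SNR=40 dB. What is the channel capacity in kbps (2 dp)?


Given: B = 10 kHz, SNR = 40 dB
SNR linear = 10^(40/10) = 10000
1 + SNR = 10001
log2(10001) = 13.2878566418
C = 10 * 1000 * 13.2878566418 = 132878.5664 bps
C = 132.878566 kbps -> 132.88 kbps (2 dp)

132.88


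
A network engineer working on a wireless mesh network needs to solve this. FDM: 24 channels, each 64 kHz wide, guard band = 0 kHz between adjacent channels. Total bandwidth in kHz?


Given: 24 channels, 64 kHz each, guard = 0 kHz
Channel bandwidth = 24 * 64 = 1536 kHz
Guard bands = 23 gaps * 0 kHz = 0 kHz
Total = 1536 + 0 = 1536 kHz

1536


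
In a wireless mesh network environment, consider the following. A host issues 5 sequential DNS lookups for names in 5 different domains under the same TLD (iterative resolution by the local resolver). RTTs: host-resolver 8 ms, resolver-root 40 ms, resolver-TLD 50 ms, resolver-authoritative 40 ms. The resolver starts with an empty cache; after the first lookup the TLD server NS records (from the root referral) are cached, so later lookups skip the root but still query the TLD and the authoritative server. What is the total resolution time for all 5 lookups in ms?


Lookup 1 (cold cache): local + root + TLD + auth = 8 + 40 + 50 + 40 = 138 ms
Lookups 2..5 (TLD NS cached -> skip root; new domain -> still ask TLD and auth): local + TLD + auth = 8 + 50 + 40 = 98 ms each
Remaining 4 lookups: 4 * 98 = 392 ms
Total = 138 + 392 = 530 ms

530


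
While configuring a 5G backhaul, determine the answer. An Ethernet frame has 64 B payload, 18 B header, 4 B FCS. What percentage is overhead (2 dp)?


Given: payload = 64 B, header = 18 B, trailer = 4 B
Overhead bytes = header + trailer = 18 + 4 = 22
Total frame = payload + overhead = 64 + 22 = 86
Overhead % = 22 / 86 * 100 = 25.5814% -> 25.58% (2 dp)

25.58


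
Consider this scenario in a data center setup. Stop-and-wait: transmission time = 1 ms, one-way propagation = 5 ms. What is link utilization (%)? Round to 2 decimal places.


Given: Ttrans = 1 ms, Tprop = 5 ms
RTT = 2 * Tprop = 2 * 5 = 10 ms
U = Ttrans / (Ttrans + RTT)
U = 1 / (1 + 10)
U = 1 / 11 = 0.090909
U% = 9.09%

9.09


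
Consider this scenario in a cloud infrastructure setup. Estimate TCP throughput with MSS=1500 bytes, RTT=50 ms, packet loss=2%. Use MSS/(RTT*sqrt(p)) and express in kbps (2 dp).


Given: MSS = 1500 bytes, RTT = 50 ms, loss = 2%
RTT in seconds = 50 / 1000 = 0.05
Loss rate = 2% = 0.02
sqrt(loss) = sqrt(0.02) = 0.141421356237
Throughput (bytes/s) = 1500 / (0.05 * 0.141421356237) = 212132.0344
Throughput (kbps) = 212132.0344 * 8 / 1000 = 1697.056275 -> 1697.06 kbps (2 dp)

1697.06


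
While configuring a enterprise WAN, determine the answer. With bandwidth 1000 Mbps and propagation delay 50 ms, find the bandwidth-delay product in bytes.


Given: bandwidth = 1000 Mbps, delay = 50 ms
BDP in bits = 1000 * 10^6 * 50 / 1000
BDP in bits = 50000000
BDP in bytes = 50000000 / 8 = 6250000

6250000


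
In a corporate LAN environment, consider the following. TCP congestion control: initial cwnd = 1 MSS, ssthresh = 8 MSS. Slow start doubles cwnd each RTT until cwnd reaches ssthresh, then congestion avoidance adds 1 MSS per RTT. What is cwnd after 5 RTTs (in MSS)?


RTT 0: cwnd = 1 MSS (initial)
RTT 1: cwnd = 2 MSS (slow start, doubled)
RTT 2: cwnd = 4 MSS (slow start, doubled)
RTT 3: cwnd = 8 MSS (slow start, doubled)
RTT 4: cwnd = 9 MSS (congestion avoidance, +1)
RTT 5: cwnd = 10 MSS (congestion avoidance, +1)

10


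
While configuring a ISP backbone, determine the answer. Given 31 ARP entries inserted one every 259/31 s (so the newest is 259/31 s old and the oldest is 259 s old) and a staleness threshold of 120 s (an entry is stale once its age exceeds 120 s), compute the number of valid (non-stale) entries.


Ages are k * 259/31 s for k = 1..31 (spacing = 8.3548 s).
Entry k is valid iff k * 259/31 <= 120 iff k <= 31 * 120 / 259 = 14.3629
n_valid = floor(14.3629) = 14
(n_stale = 31 - 14 = 17)

14


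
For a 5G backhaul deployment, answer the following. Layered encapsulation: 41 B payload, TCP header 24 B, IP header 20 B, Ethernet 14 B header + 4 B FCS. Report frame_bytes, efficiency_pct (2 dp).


TCP segment = 41 + 24 = 65 B
IP packet = 65 + 20 = 85 B
Ethernet frame = 85 + 14 + 4 = 103 B
Efficiency = app / frame = 41 / 103 = 0.398058 = 39.8058% -> 39.81% (2 dp)

103, 39.81


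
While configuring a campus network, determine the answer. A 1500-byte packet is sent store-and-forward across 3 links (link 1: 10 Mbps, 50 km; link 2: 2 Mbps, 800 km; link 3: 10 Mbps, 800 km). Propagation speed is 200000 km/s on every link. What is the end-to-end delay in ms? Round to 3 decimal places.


Packet = 1500 bytes = 12000 bits. Store-and-forward: sum (t_trans + t_prop) per link.
Link 1: t_trans = 12000/(10*10^6) s = 1.2000 ms; t_prop = 50/200000 s = 0.2500 ms; subtotal = 1.4500 ms
Link 2: t_trans = 12000/(2*10^6) s = 6.0000 ms; t_prop = 800/200000 s = 4.0000 ms; subtotal = 10.0000 ms
Link 3: t_trans = 12000/(10*10^6) s = 1.2000 ms; t_prop = 800/200000 s = 4.0000 ms; subtotal = 5.2000 ms
End-to-end = 1.4500 + 10.0000 + 5.2000 = 16.6500 ms -> 16.650 ms (3 dp)

16.650


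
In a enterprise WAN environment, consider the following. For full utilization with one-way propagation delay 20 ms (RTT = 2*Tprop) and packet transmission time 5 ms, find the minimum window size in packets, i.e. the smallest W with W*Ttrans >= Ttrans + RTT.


Given: Ttrans = 5 ms, RTT = 40 ms (= 2 * Tprop, Tprop = 20 ms)
Time until first ACK returns = Ttrans + RTT = 5 + 40 = 45 ms
Need W * Ttrans >= Ttrans + RTT  ->  W >= (Ttrans + RTT) / Ttrans
(Ttrans + RTT) / Ttrans = 45 / 5 = 9
W_min = ceil(9) = 9

9


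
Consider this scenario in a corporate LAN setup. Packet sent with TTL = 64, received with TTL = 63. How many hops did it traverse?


Given: initial TTL = 64, received TTL = 63
Hops = initial TTL - received TTL
Hops = 64 - 63 = 1

1


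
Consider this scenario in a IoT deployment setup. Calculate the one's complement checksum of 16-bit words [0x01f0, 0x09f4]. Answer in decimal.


Given words: [0x01f0, 0x09f4]
Step 1: Sum all words
Raw sum = 496 + 2548 = 3044
One's complement = ~3044 & 0xFFFF = 62491

62491


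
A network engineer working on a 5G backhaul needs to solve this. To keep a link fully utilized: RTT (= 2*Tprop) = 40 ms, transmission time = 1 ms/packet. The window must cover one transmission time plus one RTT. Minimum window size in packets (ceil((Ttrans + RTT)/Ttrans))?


Given: Ttrans = 1 ms, RTT = 40 ms (= 2 * Tprop, Tprop = 20 ms)
Time until first ACK returns = Ttrans + RTT = 1 + 40 = 41 ms
Need W * Ttrans >= Ttrans + RTT  ->  W >= (Ttrans + RTT) / Ttrans
(Ttrans + RTT) / Ttrans = 41 / 1 = 41
W_min = ceil(41) = 41

41


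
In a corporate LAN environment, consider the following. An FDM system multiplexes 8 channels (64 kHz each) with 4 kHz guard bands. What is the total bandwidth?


Given: 8 channels, 64 kHz each, guard = 4 kHz
Channel bandwidth = 8 * 64 = 512 kHz
Guard bands = 7 gaps * 4 kHz = 28 kHz
Total = 512 + 28 = 540 kHz

540


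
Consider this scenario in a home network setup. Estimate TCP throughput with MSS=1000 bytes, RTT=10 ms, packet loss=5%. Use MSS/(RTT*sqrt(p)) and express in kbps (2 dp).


Given: MSS = 1000 bytes, RTT = 10 ms, loss = 5%
RTT in seconds = 10 / 1000 = 0.01
Loss rate = 5% = 0.05
sqrt(loss) = sqrt(0.05) = 0.223606797750
Throughput (bytes/s) = 1000 / (0.01 * 0.223606797750) = 447213.5955
Throughput (kbps) = 447213.5955 * 8 / 1000 = 3577.708764 -> 3577.71 kbps (2 dp)

3577.71


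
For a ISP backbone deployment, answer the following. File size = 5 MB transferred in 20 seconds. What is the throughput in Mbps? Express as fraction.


Given: file = 5 MB, time = 20 s
File in Mb = 5 * 8 = 40 Mb
Throughput = 40 / 20 Mbps
Throughput = 2 Mbps

2


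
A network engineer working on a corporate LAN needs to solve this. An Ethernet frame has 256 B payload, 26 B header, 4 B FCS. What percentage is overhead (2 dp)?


Given: payload = 256 B, header = 26 B, trailer = 4 B
Overhead bytes = header + trailer = 26 + 4 = 30
Total frame = payload + overhead = 256 + 30 = 286
Overhead % = 30 / 286 * 100 = 10.4895% -> 10.49% (2 dp)

10.49


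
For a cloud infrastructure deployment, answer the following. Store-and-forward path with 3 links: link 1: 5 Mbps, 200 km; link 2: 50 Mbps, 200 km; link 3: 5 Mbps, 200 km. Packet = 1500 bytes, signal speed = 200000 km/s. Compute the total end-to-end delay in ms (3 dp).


Packet = 1500 bytes = 12000 bits. Store-and-forward: sum (t_trans + t_prop) per link.
Link 1: t_trans = 12000/(5*10^6) s = 2.4000 ms; t_prop = 200/200000 s = 1.0000 ms; subtotal = 3.4000 ms
Link 2: t_trans = 12000/(50*10^6) s = 0.2400 ms; t_prop = 200/200000 s = 1.0000 ms; subtotal = 1.2400 ms
Link 3: t_trans = 12000/(5*10^6) s = 2.4000 ms; t_prop = 200/200000 s = 1.0000 ms; subtotal = 3.4000 ms
End-to-end = 3.4000 + 1.2400 + 3.4000 = 8.0400 ms -> 8.040 ms (3 dp)

8.040


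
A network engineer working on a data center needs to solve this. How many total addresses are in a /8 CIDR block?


Given: CIDR prefix /8
Host bits = 32 - 8 = 24
Total addresses = 2^24 = 16777216

16777216


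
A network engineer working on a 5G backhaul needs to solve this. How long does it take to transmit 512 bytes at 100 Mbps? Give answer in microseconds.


Given: packet = 512 bytes, bandwidth = 100 Mbps
Packet in bits = 512 * 8 = 4096 bits
Bandwidth = 100 * 10^6 = 100000000 bps
Time = 4096 / 100000000 seconds
Time in us = 4096 * 10^6 / 100000000 = 40.96

40.96


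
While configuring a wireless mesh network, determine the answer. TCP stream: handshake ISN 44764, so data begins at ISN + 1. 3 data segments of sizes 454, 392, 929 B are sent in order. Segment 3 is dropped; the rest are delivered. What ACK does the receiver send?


SYN uses sequence number 44764; first data byte = ISN + 1 = 44765.
Segment 1: SEQ = 44765, len = 454 B, covers [44765, 45218]
Segment 2: SEQ = 45219, len = 392 B, covers [45219, 45610]
Segment 3: SEQ = 45611, len = 929 B, covers [45611, 46539] [LOST]
In-order data received: bytes [44765, 45610] (segments 1..2).
Segment 3 missing -> gap begins at byte 45611.
Cumulative ACK = next expected in-order byte = 44765 + 454 + 392 = 45611

45611


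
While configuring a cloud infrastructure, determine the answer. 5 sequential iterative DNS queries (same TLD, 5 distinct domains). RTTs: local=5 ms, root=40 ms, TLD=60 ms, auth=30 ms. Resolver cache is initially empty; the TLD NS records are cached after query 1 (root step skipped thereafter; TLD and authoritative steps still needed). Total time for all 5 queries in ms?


Lookup 1 (cold cache): local + root + TLD + auth = 5 + 40 + 60 + 30 = 135 ms
Lookups 2..5 (TLD NS cached -> skip root; new domain -> still ask TLD and auth): local + TLD + auth = 5 + 60 + 30 = 95 ms each
Remaining 4 lookups: 4 * 95 = 380 ms
Total = 135 + 380 = 515 ms

515


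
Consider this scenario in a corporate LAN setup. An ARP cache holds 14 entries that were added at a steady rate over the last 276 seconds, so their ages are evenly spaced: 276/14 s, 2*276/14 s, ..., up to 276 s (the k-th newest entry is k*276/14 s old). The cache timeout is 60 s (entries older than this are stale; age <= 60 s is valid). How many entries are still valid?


Ages are k * 276/14 s for k = 1..14 (spacing = 19.7143 s).
Entry k is valid iff k * 276/14 <= 60 iff k <= 14 * 60 / 276 = 3.0435
n_valid = floor(3.0435) = 3
(n_stale = 14 - 3 = 11)

3


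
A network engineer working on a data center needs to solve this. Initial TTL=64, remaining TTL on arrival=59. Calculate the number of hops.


Given: initial TTL = 64, received TTL = 59
Hops = initial TTL - received TTL
Hops = 64 - 59 = 5

5


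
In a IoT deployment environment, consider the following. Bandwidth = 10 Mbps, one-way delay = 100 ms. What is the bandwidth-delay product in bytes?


Given: bandwidth = 10 Mbps, delay = 100 ms
BDP in bits = 10 * 10^6 * 100 / 1000
BDP in bits = 1000000
BDP in bytes = 1000000 / 8 = 125000

125000


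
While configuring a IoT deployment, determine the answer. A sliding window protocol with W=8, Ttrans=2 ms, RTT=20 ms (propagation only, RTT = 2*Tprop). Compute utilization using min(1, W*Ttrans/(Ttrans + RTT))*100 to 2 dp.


Given: W = 8, Ttrans = 2 ms, RTT = 20 ms (= 2 * Tprop, Tprop = 10 ms)
Cycle time = Ttrans + RTT = 2 + 20 = 22 ms (first packet sent until its ACK returns)
W * Ttrans = 8 * 2 = 16 ms of sending per cycle
W * Ttrans / (Ttrans + RTT) = 16 / 22 = 0.727273
U = min(1, 0.727273) = 0.727273
U% = 72.73%

72.73


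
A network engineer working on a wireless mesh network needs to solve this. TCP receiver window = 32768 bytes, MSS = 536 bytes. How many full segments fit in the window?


Given: RWND = 32768 bytes, MSS = 536 bytes
Full segments = floor(RWND / MSS)
Full segments = floor(32768 / 536)
Full segments = floor(61.1343) = 61

61


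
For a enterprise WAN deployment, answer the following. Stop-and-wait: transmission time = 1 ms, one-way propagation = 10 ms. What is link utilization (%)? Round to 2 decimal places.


Given: Ttrans = 1 ms, Tprop = 10 ms
RTT = 2 * Tprop = 2 * 10 = 20 ms
U = Ttrans / (Ttrans + RTT)
U = 1 / (1 + 20)
U = 1 / 21 = 0.047619
U% = 4.76%

4.76


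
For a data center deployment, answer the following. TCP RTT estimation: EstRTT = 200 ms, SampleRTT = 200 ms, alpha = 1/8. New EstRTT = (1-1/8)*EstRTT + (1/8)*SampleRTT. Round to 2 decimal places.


Given: EstRTT = 200 ms, SampleRTT = 200 ms, alpha = 1/8
New EstRTT = (1 - alpha) * EstRTT + alpha * SampleRTT
(7/8) * 200 = 175
(1/8) * 200 = 25
New EstRTT = 175 + 25 = 200 ms -> 200.00 ms (2 dp)

200.00


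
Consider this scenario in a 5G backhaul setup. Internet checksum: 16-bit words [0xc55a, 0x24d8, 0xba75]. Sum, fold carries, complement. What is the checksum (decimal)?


Given words: [0xc55a, 0x24d8, 0xba75]
Step 1: Sum all words
Raw sum = 50522 + 9432 + 47733 = 107687
Step 2: Fold carry: (42151 + 1) = 42152
One's complement = ~42152 & 0xFFFF = 23383

23383


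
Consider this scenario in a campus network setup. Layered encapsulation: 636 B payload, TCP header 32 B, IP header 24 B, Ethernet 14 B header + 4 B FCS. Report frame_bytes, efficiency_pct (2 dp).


TCP segment = 636 + 32 = 668 B
IP packet = 668 + 24 = 692 B
Ethernet frame = 692 + 14 + 4 = 710 B
Efficiency = app / frame = 636 / 710 = 0.895775 = 89.5775% -> 89.58% (2 dp)

710, 89.58


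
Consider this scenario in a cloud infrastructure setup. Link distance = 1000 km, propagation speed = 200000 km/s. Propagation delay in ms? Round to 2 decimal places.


Given: distance = 1000 km, speed = 200000 km/s
Delay = distance / speed = 1000 / 200000 seconds
Delay in ms = 1000 * 1000 / 200000
Delay = 5.0000 ms
Rounded to 2 dp = 5.00 ms

5.00


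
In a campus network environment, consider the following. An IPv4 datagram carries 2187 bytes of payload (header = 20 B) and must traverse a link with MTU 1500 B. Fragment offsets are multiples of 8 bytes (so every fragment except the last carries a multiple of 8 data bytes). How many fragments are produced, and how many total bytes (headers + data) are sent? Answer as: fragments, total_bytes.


Max data per non-final fragment = floor((MTU - header)/8)*8 = floor((1500 - 20)/8)*8 = floor(1480/8)*8 = 1480 B
Final fragment needs no 8-byte alignment: it can carry up to MTU - header = 1480 B
Non-final fragments needed = ceil((payload - 1480) / 1480) = ceil(707/1480) = ceil(0.4777) = 1
Number of fragments = 1 + 1 = 2
Fragment sizes (data): 1 * 1480 B + 707 B (last, 707 <= 1480 OK)
Total bytes sent = payload + n_frags * header = 2187 + 2*20 = 2187 + 40 = 2227 B

2, 2227


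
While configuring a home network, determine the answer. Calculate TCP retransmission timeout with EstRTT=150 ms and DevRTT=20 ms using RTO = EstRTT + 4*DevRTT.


Given: EstRTT = 150 ms, DevRTT = 20 ms
Timeout = EstRTT + 4 * DevRTT
4 * DevRTT = 4 * 20 = 80
Timeout = 150 + 80 = 230 ms

230


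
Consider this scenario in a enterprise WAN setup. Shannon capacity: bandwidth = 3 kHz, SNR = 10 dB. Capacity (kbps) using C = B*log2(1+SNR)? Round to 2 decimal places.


Given: B = 3 kHz, SNR = 10 dB
SNR linear = 10^(10/10) = 10
1 + SNR = 11
log2(11) = 3.4594316186
C = 3 * 1000 * 3.4594316186 = 10378.2949 bps
C = 10.378295 kbps -> 10.38 kbps (2 dp)

10.38


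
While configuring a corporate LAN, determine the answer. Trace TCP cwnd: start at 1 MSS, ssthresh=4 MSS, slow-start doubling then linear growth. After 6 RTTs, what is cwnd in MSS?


RTT 0: cwnd = 1 MSS (initial)
RTT 1: cwnd = 2 MSS (slow start, doubled)
RTT 2: cwnd = 4 MSS (slow start, doubled)
RTT 3: cwnd = 5 MSS (congestion avoidance, +1)
RTT 4: cwnd = 6 MSS (congestion avoidance, +1)
RTT 5: cwnd = 7 MSS (congestion avoidance, +1)
RTT 6: cwnd = 8 MSS (congestion avoidance, +1)

8


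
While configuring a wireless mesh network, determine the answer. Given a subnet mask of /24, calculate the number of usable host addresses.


Given: subnet mask /24
Host bits = 32 - 24 = 8
Total addresses = 2^8 = 256
Usable hosts = 256 - 2 (network + broadcast) = 254

254


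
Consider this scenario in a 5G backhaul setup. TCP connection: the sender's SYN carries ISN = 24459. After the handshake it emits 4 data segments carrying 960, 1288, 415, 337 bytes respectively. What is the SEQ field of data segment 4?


The SYN occupies sequence number ISN = 24459, so the first data byte is ISN + 1 = 24460.
SEQ of data segment i = (ISN + 1) + sum of payload sizes of segments 1..i-1.
Segment 1: SEQ = 24460, payload = 960 bytes
Segment 2: SEQ = 25420, payload = 1288 bytes
Segment 3: SEQ = 26708, payload = 415 bytes
Segment 4: SEQ = 27123, payload = 337 bytes
SEQ of segment 4 = 24460 + 960 + 1288 + 415 = 27123

27123
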